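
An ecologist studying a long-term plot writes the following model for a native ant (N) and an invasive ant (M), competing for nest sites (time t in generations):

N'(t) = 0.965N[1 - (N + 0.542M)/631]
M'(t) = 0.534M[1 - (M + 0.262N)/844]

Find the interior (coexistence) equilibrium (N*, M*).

N* ≈ 202, M* ≈ 791

Setting both brackets to zero gives the nullclines N + 0.542M = 631 and 0.262N + M = 844.
Substituting M = 844 - 0.262N into the first: N(1 - 0.542·0.262) = 631 - 0.542·844.
So N* = 174/0.858 = 202, and then M* = 844 - 0.262·202 = 791.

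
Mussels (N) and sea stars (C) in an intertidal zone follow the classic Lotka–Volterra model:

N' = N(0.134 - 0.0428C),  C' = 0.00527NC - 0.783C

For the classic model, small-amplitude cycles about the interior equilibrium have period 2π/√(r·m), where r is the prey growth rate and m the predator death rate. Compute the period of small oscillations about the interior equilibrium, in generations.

Here r = 0.134 and m = 0.783, so r·m = 0.105.
ω = √0.105 = 0.324 per generation, hence T = 2π/ω ≈ 19.4 generations.

T ≈ 19.4 generations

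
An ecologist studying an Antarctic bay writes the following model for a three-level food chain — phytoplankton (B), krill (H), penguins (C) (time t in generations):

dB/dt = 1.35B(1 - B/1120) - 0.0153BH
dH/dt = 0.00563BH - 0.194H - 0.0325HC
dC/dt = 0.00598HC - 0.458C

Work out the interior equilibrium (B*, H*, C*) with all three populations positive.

From dC/dt = 0: 0.00598H* = 0.458, so H* = 76.6.
From dB/dt = 0: 1.35(1 - B*/1120) = 0.0153·76.6, giving B* = 1120·(1 - 0.868) = 148.
From dH/dt = 0: 0.00563·148 - 0.194 = 0.0325C*, so C* = 0.638/0.0325 = 19.6.

B* ≈ 148, H* ≈ 76.6, C* ≈ 19.6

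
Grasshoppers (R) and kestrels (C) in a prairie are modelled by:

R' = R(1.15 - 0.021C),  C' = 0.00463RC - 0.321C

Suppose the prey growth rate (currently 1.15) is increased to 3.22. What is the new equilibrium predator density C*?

At the interior fixed point, setting dR/dt = 0 with R > 0 fixes C* = (prey growth rate)/(RC coefficient) — independent of the other coefficients.
With the change, C* = 3.22/0.021 = 153; it rises from 54.8.

C* ≈ 153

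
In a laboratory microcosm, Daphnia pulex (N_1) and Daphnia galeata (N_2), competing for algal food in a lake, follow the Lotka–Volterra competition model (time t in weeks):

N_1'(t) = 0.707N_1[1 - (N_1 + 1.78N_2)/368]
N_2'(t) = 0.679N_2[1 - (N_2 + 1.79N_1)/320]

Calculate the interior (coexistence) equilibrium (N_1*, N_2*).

N_1* ≈ 92.2, N_2* ≈ 155

Setting both brackets to zero gives the nullclines N_1 + 1.78N_2 = 368 and 1.79N_1 + N_2 = 320.
Substituting N_2 = 320 - 1.79N_1 into the first: N_1(1 - 1.78·1.79) = 368 - 1.78·320.
So N_1* = -202/-2.19 = 92.2, and then N_2* = 320 - 1.79·92.2 = 155.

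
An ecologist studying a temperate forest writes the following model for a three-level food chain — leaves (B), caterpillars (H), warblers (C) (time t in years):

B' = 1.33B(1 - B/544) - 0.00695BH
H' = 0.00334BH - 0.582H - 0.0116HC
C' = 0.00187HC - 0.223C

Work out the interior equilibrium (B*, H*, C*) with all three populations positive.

From dC/dt = 0: 0.00187H* = 0.223, so H* = 119.
From dB/dt = 0: 1.33(1 - B*/544) = 0.00695·119, giving B* = 544·(1 - 0.623) = 205.
From dH/dt = 0: 0.00334·205 - 0.582 = 0.0116C*, so C* = 0.103/0.0116 = 8.85.

B* ≈ 205, H* ≈ 119, C* ≈ 8.85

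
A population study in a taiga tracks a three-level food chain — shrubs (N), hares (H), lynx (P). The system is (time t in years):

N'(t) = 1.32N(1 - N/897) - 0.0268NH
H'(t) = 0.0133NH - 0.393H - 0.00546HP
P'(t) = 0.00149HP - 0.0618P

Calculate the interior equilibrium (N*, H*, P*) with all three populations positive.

From dP/dt = 0: 0.00149H* = 0.0618, so H* = 41.5.
From dN/dt = 0: 1.32(1 - N*/897) = 0.0268·41.5, giving N* = 897·(1 - 0.842) = 142.
From dH/dt = 0: 0.0133·142 - 0.393 = 0.00546P*, so P* = 1.49/0.00546 = 273.

N* ≈ 142, H* ≈ 41.5, P* ≈ 273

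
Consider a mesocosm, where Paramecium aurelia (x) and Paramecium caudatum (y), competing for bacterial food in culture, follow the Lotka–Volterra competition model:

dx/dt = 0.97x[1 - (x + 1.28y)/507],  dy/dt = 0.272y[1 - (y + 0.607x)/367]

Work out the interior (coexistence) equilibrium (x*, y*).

Setting both brackets to zero gives the nullclines x + 1.28y = 507 and 0.607x + y = 367.
Substituting y = 367 - 0.607x into the first: x(1 - 1.28·0.607) = 507 - 1.28·367.
So x* = 37.2/0.223 = 167, and then y* = 367 - 0.607·167 = 266.

x* ≈ 167, y* ≈ 266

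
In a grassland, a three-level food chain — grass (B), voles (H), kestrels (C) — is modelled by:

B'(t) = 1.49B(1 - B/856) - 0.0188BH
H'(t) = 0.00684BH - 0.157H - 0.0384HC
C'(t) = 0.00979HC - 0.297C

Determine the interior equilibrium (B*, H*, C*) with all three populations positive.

B* ≈ 528, H* ≈ 30.3, C* ≈ 90

From dC/dt = 0: 0.00979H* = 0.297, so H* = 30.3.
From dB/dt = 0: 1.49(1 - B*/856) = 0.0188·30.3, giving B* = 856·(1 - 0.383) = 528.
From dH/dt = 0: 0.00684·528 - 0.157 = 0.0384C*, so C* = 3.46/0.0384 = 90.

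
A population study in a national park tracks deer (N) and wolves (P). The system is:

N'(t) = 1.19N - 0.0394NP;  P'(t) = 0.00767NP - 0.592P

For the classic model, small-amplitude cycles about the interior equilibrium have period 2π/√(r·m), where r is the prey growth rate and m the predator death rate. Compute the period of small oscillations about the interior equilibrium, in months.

T ≈ 7.49 months

Here r = 1.19 and m = 0.592, so r·m = 0.704.
ω = √0.704 = 0.839 per month, hence T = 2π/ω ≈ 7.49 months.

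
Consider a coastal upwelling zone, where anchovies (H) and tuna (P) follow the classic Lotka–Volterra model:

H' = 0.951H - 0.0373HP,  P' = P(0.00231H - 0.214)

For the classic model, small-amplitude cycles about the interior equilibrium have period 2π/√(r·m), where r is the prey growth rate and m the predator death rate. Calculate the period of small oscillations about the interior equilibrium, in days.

Here r = 0.951 and m = 0.214, so r·m = 0.204.
ω = √0.204 = 0.451 per day, hence T = 2π/ω ≈ 13.9 days.

T ≈ 13.9 days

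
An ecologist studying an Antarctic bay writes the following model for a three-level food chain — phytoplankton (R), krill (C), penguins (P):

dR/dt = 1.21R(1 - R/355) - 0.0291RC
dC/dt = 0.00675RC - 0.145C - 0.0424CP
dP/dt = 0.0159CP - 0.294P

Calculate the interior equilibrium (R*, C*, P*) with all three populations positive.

From dP/dt = 0: 0.0159C* = 0.294, so C* = 18.5.
From dR/dt = 0: 1.21(1 - R*/355) = 0.0291·18.5, giving R* = 355·(1 - 0.445) = 197.
From dC/dt = 0: 0.00675·197 - 0.145 = 0.0424P*, so P* = 1.19/0.0424 = 28.

R* ≈ 197, C* ≈ 18.5, P* ≈ 28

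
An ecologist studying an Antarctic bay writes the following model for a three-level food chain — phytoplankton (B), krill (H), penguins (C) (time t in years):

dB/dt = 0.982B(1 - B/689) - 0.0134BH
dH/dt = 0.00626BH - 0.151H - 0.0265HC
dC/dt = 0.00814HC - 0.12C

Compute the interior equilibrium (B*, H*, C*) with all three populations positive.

B* ≈ 550, H* ≈ 14.7, C* ≈ 124

From dC/dt = 0: 0.00814H* = 0.12, so H* = 14.7.
From dB/dt = 0: 0.982(1 - B*/689) = 0.0134·14.7, giving B* = 689·(1 - 0.201) = 550.
From dH/dt = 0: 0.00626·550 - 0.151 = 0.0265C*, so C* = 3.29/0.0265 = 124.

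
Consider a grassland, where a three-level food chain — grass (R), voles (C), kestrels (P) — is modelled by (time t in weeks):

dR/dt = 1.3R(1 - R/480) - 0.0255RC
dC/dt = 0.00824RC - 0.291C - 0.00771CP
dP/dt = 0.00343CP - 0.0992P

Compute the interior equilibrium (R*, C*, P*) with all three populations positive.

From dP/dt = 0: 0.00343C* = 0.0992, so C* = 28.9.
From dR/dt = 0: 1.3(1 - R*/480) = 0.0255·28.9, giving R* = 480·(1 - 0.567) = 208.
From dC/dt = 0: 0.00824·208 - 0.291 = 0.00771P*, so P* = 1.42/0.00771 = 184.

R* ≈ 208, C* ≈ 28.9, P* ≈ 184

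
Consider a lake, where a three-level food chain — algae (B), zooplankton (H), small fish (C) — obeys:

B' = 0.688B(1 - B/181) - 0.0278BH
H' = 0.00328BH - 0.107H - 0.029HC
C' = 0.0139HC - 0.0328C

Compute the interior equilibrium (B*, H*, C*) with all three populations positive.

B* ≈ 164, H* ≈ 2.36, C* ≈ 14.8

From dC/dt = 0: 0.0139H* = 0.0328, so H* = 2.36.
From dB/dt = 0: 0.688(1 - B*/181) = 0.0278·2.36, giving B* = 181·(1 - 0.0953) = 164.
From dH/dt = 0: 0.00328·164 - 0.107 = 0.029C*, so C* = 0.43/0.029 = 14.8.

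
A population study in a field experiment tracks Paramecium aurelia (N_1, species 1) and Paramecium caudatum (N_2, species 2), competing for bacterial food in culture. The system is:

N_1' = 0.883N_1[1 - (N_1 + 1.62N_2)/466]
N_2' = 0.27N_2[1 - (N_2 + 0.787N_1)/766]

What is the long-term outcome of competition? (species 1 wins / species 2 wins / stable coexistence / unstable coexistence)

Compare the nullcline intercepts: K1/α12 = 466/1.62 = 288 < K2 = 766; K2/α21 = 766/0.787 = 973 > K1 = 466.
Since the inequalities point opposite ways, species 2 can invade but species 1 cannot.

species 2 excludes species 1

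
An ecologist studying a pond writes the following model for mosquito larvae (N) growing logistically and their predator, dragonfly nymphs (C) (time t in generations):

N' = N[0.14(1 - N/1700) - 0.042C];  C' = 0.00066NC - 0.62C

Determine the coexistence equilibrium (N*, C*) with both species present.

N* ≈ 939, C* ≈ 1.49

From dC/dt = 0 with C > 0: 0.00066N* = 0.62, so N* = 939.
Substitute into dN/dt = 0: 0.14(1 - 939/1700) = 0.042C*.
The bracket is 0.447, giving C* = 0.0626/0.042 = 1.49.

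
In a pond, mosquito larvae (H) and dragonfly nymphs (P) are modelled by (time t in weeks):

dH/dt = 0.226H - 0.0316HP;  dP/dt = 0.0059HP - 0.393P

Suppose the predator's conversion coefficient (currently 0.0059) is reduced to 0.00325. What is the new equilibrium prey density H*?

H* ≈ 121

At the interior fixed point, setting dP/dt = 0 with P > 0 fixes H* = (predator death rate)/(HP coefficient) — independent of the other coefficients.
With the change, H* = 0.393/0.00325 = 121; it rises from 66.6.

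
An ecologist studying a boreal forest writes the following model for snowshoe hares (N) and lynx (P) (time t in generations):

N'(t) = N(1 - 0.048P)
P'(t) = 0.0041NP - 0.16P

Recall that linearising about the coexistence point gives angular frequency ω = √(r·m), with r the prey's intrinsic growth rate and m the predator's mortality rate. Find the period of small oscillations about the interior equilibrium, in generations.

T ≈ 15.7 generations

Here r = 1 and m = 0.16, so r·m = 0.16.
ω = √0.16 = 0.4 per generation, hence T = 2π/ω ≈ 15.7 generations.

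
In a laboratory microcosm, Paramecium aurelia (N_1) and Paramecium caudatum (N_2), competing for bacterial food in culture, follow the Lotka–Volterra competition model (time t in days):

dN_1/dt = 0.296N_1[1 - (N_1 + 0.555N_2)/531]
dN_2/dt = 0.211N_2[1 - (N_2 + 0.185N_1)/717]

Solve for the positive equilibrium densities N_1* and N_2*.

N_1* ≈ 148, N_2* ≈ 690

Setting both brackets to zero gives the nullclines N_1 + 0.555N_2 = 531 and 0.185N_1 + N_2 = 717.
Substituting N_2 = 717 - 0.185N_1 into the first: N_1(1 - 0.555·0.185) = 531 - 0.555·717.
So N_1* = 133/0.897 = 148, and then N_2* = 717 - 0.185·148 = 690.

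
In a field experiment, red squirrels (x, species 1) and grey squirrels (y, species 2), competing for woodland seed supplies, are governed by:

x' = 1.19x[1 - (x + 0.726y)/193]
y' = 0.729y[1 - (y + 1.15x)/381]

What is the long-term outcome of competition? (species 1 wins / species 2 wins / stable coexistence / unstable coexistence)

species 2 excludes species 1

Compare the nullcline intercepts: K1/α12 = 193/0.726 = 266 < K2 = 381; K2/α21 = 381/1.15 = 331 > K1 = 193.
Since the inequalities point opposite ways, species 2 can invade but species 1 cannot.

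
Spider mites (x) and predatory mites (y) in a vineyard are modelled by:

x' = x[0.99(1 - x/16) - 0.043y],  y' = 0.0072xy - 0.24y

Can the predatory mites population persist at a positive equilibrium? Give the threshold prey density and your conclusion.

The predator equation gives dy/dt > 0 only when x > 0.24/0.0072 = 33.3.
Without the predator, x → K = 16. Since 16 < 33.3, the predator cannot invade.

Threshold x = 33.3; K < 33.3, so no, the predator goes extinct.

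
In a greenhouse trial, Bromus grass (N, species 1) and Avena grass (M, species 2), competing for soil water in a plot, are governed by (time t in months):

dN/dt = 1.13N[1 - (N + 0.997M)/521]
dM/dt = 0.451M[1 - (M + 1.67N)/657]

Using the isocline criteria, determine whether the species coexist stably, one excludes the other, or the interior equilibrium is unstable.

Compare the nullcline intercepts: K1/α12 = 521/0.997 = 523 < K2 = 657; K2/α21 = 657/1.67 = 393 < K1 = 521.
Since both are reversed, neither can invade when rare; the interior point is a saddle.

unstable coexistence (outcome depends on initial conditions)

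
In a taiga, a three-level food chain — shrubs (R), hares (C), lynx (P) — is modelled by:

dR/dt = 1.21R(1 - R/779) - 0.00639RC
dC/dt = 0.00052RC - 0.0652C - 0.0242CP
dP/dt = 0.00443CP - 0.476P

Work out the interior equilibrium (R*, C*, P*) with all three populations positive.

From dP/dt = 0: 0.00443C* = 0.476, so C* = 107.
From dR/dt = 0: 1.21(1 - R*/779) = 0.00639·107, giving R* = 779·(1 - 0.567) = 337.
From dC/dt = 0: 0.00052·337 - 0.0652 = 0.0242P*, so P* = 0.11/0.0242 = 4.55.

R* ≈ 337, C* ≈ 107, P* ≈ 4.55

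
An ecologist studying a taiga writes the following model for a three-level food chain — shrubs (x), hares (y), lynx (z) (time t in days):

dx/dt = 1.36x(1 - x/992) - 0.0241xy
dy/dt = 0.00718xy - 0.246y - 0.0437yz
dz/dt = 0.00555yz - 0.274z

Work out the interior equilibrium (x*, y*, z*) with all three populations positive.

From dz/dt = 0: 0.00555y* = 0.274, so y* = 49.4.
From dx/dt = 0: 1.36(1 - x*/992) = 0.0241·49.4, giving x* = 992·(1 - 0.875) = 124.
From dy/dt = 0: 0.00718·124 - 0.246 = 0.0437z*, so z* = 0.645/0.0437 = 14.8.

x* ≈ 124, y* ≈ 49.4, z* ≈ 14.8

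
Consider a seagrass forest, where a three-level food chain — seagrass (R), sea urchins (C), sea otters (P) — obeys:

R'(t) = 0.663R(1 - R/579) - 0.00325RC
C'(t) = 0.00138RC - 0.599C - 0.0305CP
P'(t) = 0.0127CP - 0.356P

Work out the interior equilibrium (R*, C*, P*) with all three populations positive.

From dP/dt = 0: 0.0127C* = 0.356, so C* = 28.
From dR/dt = 0: 0.663(1 - R*/579) = 0.00325·28, giving R* = 579·(1 - 0.137) = 499.
From dC/dt = 0: 0.00138·499 - 0.599 = 0.0305P*, so P* = 0.0902/0.0305 = 2.96.

R* ≈ 499, C* ≈ 28, P* ≈ 2.96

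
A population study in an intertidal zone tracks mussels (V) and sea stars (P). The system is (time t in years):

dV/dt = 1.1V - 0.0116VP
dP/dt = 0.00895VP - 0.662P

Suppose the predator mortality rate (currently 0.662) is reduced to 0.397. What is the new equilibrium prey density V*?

V* ≈ 44.4

At the interior fixed point, setting dP/dt = 0 with P > 0 fixes V* = (predator death rate)/(VP coefficient) — independent of the other coefficients.
With the change, V* = 0.397/0.00895 = 44.4; it falls from 74.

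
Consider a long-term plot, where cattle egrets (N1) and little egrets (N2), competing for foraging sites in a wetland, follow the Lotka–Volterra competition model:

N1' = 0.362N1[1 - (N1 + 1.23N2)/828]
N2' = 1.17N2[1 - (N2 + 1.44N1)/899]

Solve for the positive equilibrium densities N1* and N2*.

Setting both brackets to zero gives the nullclines N1 + 1.23N2 = 828 and 1.44N1 + N2 = 899.
Substituting N2 = 899 - 1.44N1 into the first: N1(1 - 1.23·1.44) = 828 - 1.23·899.
So N1* = -278/-0.771 = 360, and then N2* = 899 - 1.44·360 = 380.

N1* ≈ 360, N2* ≈ 380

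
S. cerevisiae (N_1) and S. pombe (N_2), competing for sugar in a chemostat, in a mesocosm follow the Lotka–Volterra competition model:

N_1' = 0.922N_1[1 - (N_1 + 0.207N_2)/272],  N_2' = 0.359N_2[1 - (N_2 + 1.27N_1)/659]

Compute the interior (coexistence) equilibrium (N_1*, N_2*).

Setting both brackets to zero gives the nullclines N_1 + 0.207N_2 = 272 and 1.27N_1 + N_2 = 659.
Substituting N_2 = 659 - 1.27N_1 into the first: N_1(1 - 0.207·1.27) = 272 - 0.207·659.
So N_1* = 136/0.737 = 184, and then N_2* = 659 - 1.27·184 = 425.

N_1* ≈ 184, N_2* ≈ 425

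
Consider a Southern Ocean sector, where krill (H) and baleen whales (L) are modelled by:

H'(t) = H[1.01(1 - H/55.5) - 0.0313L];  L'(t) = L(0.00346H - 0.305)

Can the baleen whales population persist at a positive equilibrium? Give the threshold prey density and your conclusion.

The predator equation gives dL/dt > 0 only when H > 0.305/0.00346 = 88.2.
Without the predator, H → K = 55.5. Since 55.5 < 88.2, the predator cannot invade.

Threshold H = 88.2; K < 88.2, so no, the predator goes extinct.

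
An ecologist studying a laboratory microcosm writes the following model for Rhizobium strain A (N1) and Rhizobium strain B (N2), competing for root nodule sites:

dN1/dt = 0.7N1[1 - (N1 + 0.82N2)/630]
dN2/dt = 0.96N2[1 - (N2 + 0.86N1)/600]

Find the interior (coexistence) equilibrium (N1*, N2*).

Setting both brackets to zero gives the nullclines N1 + 0.82N2 = 630 and 0.86N1 + N2 = 600.
Substituting N2 = 600 - 0.86N1 into the first: N1(1 - 0.82·0.86) = 630 - 0.82·600.
So N1* = 138/0.295 = 468, and then N2* = 600 - 0.86·468 = 197.

N1* ≈ 468, N2* ≈ 197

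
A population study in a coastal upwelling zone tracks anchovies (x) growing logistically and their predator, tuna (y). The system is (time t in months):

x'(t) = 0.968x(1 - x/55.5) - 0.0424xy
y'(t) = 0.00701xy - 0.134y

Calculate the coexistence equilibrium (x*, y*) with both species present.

x* ≈ 19.1, y* ≈ 15

From dy/dt = 0 with y > 0: 0.00701x* = 0.134, so x* = 19.1.
Substitute into dx/dt = 0: 0.968(1 - 19.1/55.5) = 0.0424y*.
The bracket is 0.656, giving y* = 0.635/0.0424 = 15.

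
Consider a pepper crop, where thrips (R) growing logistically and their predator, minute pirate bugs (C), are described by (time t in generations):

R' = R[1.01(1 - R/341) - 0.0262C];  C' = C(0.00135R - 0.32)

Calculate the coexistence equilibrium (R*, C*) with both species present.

R* ≈ 237, C* ≈ 11.8

From dC/dt = 0 with C > 0: 0.00135R* = 0.32, so R* = 237.
Substitute into dR/dt = 0: 1.01(1 - 237/341) = 0.0262C*.
The bracket is 0.305, giving C* = 0.308/0.0262 = 11.8.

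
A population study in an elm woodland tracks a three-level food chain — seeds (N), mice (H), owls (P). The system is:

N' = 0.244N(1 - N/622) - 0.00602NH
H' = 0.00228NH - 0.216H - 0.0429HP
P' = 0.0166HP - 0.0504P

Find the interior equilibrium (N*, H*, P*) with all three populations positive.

N* ≈ 575, H* ≈ 3.04, P* ≈ 25.5

From dP/dt = 0: 0.0166H* = 0.0504, so H* = 3.04.
From dN/dt = 0: 0.244(1 - N*/622) = 0.00602·3.04, giving N* = 622·(1 - 0.0749) = 575.
From dH/dt = 0: 0.00228·575 - 0.216 = 0.0429P*, so P* = 1.1/0.0429 = 25.5.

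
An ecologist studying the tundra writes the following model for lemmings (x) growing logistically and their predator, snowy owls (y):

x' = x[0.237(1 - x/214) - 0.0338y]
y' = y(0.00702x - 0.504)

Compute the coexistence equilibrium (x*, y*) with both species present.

x* ≈ 71.8, y* ≈ 4.66

From dy/dt = 0 with y > 0: 0.00702x* = 0.504, so x* = 71.8.
Substitute into dx/dt = 0: 0.237(1 - 71.8/214) = 0.0338y*.
The bracket is 0.665, giving y* = 0.157/0.0338 = 4.66.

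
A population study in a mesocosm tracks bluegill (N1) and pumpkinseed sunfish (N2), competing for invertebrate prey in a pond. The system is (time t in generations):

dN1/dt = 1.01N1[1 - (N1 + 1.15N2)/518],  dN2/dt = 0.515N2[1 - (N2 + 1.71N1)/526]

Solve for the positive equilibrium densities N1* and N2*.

N1* ≈ 89.9, N2* ≈ 372

Setting both brackets to zero gives the nullclines N1 + 1.15N2 = 518 and 1.71N1 + N2 = 526.
Substituting N2 = 526 - 1.71N1 into the first: N1(1 - 1.15·1.71) = 518 - 1.15·526.
So N1* = -86.9/-0.966 = 89.9, and then N2* = 526 - 1.71·89.9 = 372.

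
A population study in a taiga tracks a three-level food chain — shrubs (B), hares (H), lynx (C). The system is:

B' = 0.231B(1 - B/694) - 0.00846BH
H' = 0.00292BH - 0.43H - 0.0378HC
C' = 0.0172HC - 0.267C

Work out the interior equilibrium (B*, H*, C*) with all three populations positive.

From dC/dt = 0: 0.0172H* = 0.267, so H* = 15.5.
From dB/dt = 0: 0.231(1 - B*/694) = 0.00846·15.5, giving B* = 694·(1 - 0.569) = 299.
From dH/dt = 0: 0.00292·299 - 0.43 = 0.0378C*, so C* = 0.444/0.0378 = 11.8.

B* ≈ 299, H* ≈ 15.5, C* ≈ 11.8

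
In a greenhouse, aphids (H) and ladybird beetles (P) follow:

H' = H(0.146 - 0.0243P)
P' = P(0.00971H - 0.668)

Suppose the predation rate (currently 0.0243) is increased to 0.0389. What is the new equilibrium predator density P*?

P* ≈ 3.75

At the interior fixed point, setting dH/dt = 0 with H > 0 fixes P* = (prey growth rate)/(HP coefficient) — independent of the other coefficients.
With the change, P* = 0.146/0.0389 = 3.75; it falls from 6.01.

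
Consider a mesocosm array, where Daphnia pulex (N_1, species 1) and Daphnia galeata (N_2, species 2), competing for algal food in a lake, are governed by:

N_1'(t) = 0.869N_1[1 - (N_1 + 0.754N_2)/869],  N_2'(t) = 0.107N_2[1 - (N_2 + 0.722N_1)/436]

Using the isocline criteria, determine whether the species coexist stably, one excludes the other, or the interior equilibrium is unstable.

Compare the nullcline intercepts: K1/α12 = 869/0.754 = 1150 > K2 = 436; K2/α21 = 436/0.722 = 604 < K1 = 869.
Since the inequalities point opposite ways, species 1 can invade but species 2 cannot.

species 1 excludes species 2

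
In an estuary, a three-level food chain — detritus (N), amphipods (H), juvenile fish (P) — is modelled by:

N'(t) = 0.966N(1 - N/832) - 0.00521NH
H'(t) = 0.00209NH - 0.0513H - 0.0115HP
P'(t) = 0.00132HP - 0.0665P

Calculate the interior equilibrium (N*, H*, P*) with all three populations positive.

From dP/dt = 0: 0.00132H* = 0.0665, so H* = 50.4.
From dN/dt = 0: 0.966(1 - N*/832) = 0.00521·50.4, giving N* = 832·(1 - 0.272) = 606.
From dH/dt = 0: 0.00209·606 - 0.0513 = 0.0115P*, so P* = 1.22/0.0115 = 106.

N* ≈ 606, H* ≈ 50.4, P* ≈ 106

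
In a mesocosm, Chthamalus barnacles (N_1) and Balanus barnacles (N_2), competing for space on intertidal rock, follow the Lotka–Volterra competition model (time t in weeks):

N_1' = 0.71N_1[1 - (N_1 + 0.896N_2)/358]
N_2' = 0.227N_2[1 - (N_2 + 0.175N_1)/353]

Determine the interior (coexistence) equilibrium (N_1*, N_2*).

N_1* ≈ 49.5, N_2* ≈ 344

Setting both brackets to zero gives the nullclines N_1 + 0.896N_2 = 358 and 0.175N_1 + N_2 = 353.
Substituting N_2 = 353 - 0.175N_1 into the first: N_1(1 - 0.896·0.175) = 358 - 0.896·353.
So N_1* = 41.7/0.843 = 49.5, and then N_2* = 353 - 0.175·49.5 = 344.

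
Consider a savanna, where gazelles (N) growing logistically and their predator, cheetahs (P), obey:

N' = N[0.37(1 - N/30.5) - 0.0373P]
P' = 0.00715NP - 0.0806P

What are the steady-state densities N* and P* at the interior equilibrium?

From dP/dt = 0 with P > 0: 0.00715N* = 0.0806, so N* = 11.3.
Substitute into dN/dt = 0: 0.37(1 - 11.3/30.5) = 0.0373P*.
The bracket is 0.63, giving P* = 0.233/0.0373 = 6.25.

N* ≈ 11.3, P* ≈ 6.25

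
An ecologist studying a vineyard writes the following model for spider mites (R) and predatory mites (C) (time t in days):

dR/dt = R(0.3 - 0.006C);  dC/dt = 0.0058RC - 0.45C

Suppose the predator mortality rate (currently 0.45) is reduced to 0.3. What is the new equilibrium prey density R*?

At the interior fixed point, setting dC/dt = 0 with C > 0 fixes R* = (predator death rate)/(RC coefficient) — independent of the other coefficients.
With the change, R* = 0.3/0.0058 = 51.7; it falls from 77.6.

R* ≈ 51.7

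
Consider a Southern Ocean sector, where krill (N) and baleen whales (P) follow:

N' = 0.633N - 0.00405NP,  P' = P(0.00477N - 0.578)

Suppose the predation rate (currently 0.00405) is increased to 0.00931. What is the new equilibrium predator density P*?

P* ≈ 68

At the interior fixed point, setting dN/dt = 0 with N > 0 fixes P* = (prey growth rate)/(NP coefficient) — independent of the other coefficients.
With the change, P* = 0.633/0.00931 = 68; it falls from 156.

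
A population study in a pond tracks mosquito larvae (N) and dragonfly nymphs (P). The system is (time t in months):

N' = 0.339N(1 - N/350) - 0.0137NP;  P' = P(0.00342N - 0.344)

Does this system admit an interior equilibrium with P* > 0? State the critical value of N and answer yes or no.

Threshold N = 101; K > 101, so yes, the predator persists.

The predator equation gives dP/dt > 0 only when N > 0.344/0.00342 = 101.
Without the predator, N → K = 350. Since 350 > 101, the predator can invade and persist.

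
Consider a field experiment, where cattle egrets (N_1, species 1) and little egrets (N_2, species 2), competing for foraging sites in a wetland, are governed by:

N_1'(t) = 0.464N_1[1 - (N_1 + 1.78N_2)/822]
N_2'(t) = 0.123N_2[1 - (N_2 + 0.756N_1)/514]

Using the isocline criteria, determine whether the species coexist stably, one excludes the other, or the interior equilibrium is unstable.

unstable coexistence (outcome depends on initial conditions)

Compare the nullcline intercepts: K1/α12 = 822/1.78 = 462 < K2 = 514; K2/α21 = 514/0.756 = 680 < K1 = 822.
Since both are reversed, neither can invade when rare; the interior point is a saddle.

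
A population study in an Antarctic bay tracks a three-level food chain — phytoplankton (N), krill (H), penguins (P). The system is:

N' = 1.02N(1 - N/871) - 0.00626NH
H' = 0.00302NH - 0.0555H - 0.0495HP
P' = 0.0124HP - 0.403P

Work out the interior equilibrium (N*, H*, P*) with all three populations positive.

N* ≈ 697, H* ≈ 32.5, P* ≈ 41.4

From dP/dt = 0: 0.0124H* = 0.403, so H* = 32.5.
From dN/dt = 0: 1.02(1 - N*/871) = 0.00626·32.5, giving N* = 871·(1 - 0.199) = 697.
From dH/dt = 0: 0.00302·697 - 0.0555 = 0.0495P*, so P* = 2.05/0.0495 = 41.4.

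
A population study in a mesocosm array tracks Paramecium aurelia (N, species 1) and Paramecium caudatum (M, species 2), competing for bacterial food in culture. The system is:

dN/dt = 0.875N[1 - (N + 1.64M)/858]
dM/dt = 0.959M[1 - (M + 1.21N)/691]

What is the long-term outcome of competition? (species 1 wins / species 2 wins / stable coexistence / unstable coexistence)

Compare the nullcline intercepts: K1/α12 = 858/1.64 = 523 < K2 = 691; K2/α21 = 691/1.21 = 571 < K1 = 858.
Since both are reversed, neither can invade when rare; the interior point is a saddle.

unstable coexistence (outcome depends on initial conditions)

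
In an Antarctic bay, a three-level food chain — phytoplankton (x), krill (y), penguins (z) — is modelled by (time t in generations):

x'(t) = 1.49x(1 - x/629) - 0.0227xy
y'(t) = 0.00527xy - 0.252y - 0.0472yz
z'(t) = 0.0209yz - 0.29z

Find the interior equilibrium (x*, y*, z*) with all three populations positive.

From dz/dt = 0: 0.0209y* = 0.29, so y* = 13.9.
From dx/dt = 0: 1.49(1 - x*/629) = 0.0227·13.9, giving x* = 629·(1 - 0.211) = 496.
From dy/dt = 0: 0.00527·496 - 0.252 = 0.0472z*, so z* = 2.36/0.0472 = 50.

x* ≈ 496, y* ≈ 13.9, z* ≈ 50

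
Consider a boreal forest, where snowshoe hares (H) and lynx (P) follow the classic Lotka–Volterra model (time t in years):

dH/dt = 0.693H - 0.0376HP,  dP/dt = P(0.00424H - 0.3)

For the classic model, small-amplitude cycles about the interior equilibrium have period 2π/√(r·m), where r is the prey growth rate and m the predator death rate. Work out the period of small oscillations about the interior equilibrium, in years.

Here r = 0.693 and m = 0.3, so r·m = 0.208.
ω = √0.208 = 0.456 per year, hence T = 2π/ω ≈ 13.8 years.

T ≈ 13.8 years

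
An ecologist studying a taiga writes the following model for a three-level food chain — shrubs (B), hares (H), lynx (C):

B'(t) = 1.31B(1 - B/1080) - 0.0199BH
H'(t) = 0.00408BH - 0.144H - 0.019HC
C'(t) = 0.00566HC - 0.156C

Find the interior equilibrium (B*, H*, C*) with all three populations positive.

B* ≈ 628, H* ≈ 27.6, C* ≈ 127

From dC/dt = 0: 0.00566H* = 0.156, so H* = 27.6.
From dB/dt = 0: 1.31(1 - B*/1080) = 0.0199·27.6, giving B* = 1080·(1 - 0.419) = 628.
From dH/dt = 0: 0.00408·628 - 0.144 = 0.019C*, so C* = 2.42/0.019 = 127.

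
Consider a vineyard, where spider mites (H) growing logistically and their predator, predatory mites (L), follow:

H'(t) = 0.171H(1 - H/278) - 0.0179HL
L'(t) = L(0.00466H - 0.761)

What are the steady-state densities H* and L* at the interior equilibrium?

H* ≈ 163, L* ≈ 3.94

From dL/dt = 0 with L > 0: 0.00466H* = 0.761, so H* = 163.
Substitute into dH/dt = 0: 0.171(1 - 163/278) = 0.0179L*.
The bracket is 0.413, giving L* = 0.0705/0.0179 = 3.94.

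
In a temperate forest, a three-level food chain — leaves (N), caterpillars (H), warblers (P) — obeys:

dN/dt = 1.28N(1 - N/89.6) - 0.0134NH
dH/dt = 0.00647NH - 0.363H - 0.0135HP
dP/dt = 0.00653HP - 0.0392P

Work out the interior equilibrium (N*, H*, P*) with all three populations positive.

From dP/dt = 0: 0.00653H* = 0.0392, so H* = 6.
From dN/dt = 0: 1.28(1 - N*/89.6) = 0.0134·6, giving N* = 89.6·(1 - 0.0628) = 84.
From dH/dt = 0: 0.00647·84 - 0.363 = 0.0135P*, so P* = 0.18/0.0135 = 13.4.

N* ≈ 84, H* ≈ 6, P* ≈ 13.4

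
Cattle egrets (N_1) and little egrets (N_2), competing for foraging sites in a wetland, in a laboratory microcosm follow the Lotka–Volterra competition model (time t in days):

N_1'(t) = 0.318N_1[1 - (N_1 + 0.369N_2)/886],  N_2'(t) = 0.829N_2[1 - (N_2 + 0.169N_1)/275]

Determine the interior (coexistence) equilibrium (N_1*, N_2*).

Setting both brackets to zero gives the nullclines N_1 + 0.369N_2 = 886 and 0.169N_1 + N_2 = 275.
Substituting N_2 = 275 - 0.169N_1 into the first: N_1(1 - 0.369·0.169) = 886 - 0.369·275.
So N_1* = 785/0.938 = 837, and then N_2* = 275 - 0.169·837 = 134.

N_1* ≈ 837, N_2* ≈ 134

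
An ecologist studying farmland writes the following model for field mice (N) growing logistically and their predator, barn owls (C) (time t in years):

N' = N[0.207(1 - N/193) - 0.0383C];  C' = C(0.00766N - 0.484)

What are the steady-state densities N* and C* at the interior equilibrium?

N* ≈ 63.2, C* ≈ 3.64

From dC/dt = 0 with C > 0: 0.00766N* = 0.484, so N* = 63.2.
Substitute into dN/dt = 0: 0.207(1 - 63.2/193) = 0.0383C*.
The bracket is 0.673, giving C* = 0.139/0.0383 = 3.64.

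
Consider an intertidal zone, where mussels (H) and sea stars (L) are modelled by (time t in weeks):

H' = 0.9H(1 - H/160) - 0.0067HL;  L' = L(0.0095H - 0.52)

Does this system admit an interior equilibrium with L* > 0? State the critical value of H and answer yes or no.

Threshold H = 54.7; K > 54.7, so yes, the predator persists.

The predator equation gives dL/dt > 0 only when H > 0.52/0.0095 = 54.7.
Without the predator, H → K = 160. Since 160 > 54.7, the predator can invade and persist.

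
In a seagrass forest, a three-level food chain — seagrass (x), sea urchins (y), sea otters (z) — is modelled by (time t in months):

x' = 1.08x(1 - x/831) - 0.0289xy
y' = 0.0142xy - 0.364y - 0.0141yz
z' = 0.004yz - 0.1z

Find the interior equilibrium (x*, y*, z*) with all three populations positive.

x* ≈ 275, y* ≈ 25, z* ≈ 251

From dz/dt = 0: 0.004y* = 0.1, so y* = 25.
From dx/dt = 0: 1.08(1 - x*/831) = 0.0289·25, giving x* = 831·(1 - 0.669) = 275.
From dy/dt = 0: 0.0142·275 - 0.364 = 0.0141z*, so z* = 3.54/0.0141 = 251.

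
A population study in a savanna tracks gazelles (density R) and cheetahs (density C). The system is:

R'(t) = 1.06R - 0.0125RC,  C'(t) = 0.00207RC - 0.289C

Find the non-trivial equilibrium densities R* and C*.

Set dC/dt = 0 with C > 0: 0.00207R - 0.289 = 0, so R* = 0.289/0.00207 = 140.
Set dR/dt = 0 with R > 0: 1.06 - 0.0125C = 0, so C* = 1.06/0.0125 = 84.8.

R* ≈ 140, C* ≈ 84.8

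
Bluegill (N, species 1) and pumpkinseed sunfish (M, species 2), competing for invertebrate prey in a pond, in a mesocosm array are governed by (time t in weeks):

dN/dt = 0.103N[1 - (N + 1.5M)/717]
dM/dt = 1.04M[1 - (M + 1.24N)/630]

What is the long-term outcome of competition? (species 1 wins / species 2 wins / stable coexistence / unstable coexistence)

unstable coexistence (outcome depends on initial conditions)

Compare the nullcline intercepts: K1/α12 = 717/1.5 = 478 < K2 = 630; K2/α21 = 630/1.24 = 508 < K1 = 717.
Since both are reversed, neither can invade when rare; the interior point is a saddle.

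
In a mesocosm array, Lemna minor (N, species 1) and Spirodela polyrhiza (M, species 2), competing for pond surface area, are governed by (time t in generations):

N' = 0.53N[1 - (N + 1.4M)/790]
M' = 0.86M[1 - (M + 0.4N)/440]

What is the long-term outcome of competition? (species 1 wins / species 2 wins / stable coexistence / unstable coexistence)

stable coexistence

Compare the nullcline intercepts: K1/α12 = 790/1.4 = 564 > K2 = 440; K2/α21 = 440/0.4 = 1100 > K1 = 790.
Since both inequalities hold, each species can invade when rare, so the interior equilibrium is stable.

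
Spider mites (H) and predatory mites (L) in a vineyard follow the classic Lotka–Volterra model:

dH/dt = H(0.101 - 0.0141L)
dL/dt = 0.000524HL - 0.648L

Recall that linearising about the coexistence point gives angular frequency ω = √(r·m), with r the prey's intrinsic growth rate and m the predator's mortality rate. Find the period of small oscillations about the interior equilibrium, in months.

Here r = 0.101 and m = 0.648, so r·m = 0.0654.
ω = √0.0654 = 0.256 per month, hence T = 2π/ω ≈ 24.6 months.

T ≈ 24.6 months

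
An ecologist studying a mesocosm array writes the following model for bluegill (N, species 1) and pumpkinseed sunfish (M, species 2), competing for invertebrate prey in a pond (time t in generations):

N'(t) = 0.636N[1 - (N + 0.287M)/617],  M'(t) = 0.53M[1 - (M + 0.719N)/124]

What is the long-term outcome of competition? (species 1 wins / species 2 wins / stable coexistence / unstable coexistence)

species 1 excludes species 2

Compare the nullcline intercepts: K1/α12 = 617/0.287 = 2150 > K2 = 124; K2/α21 = 124/0.719 = 172 < K1 = 617.
Since the inequalities point opposite ways, species 1 can invade but species 2 cannot.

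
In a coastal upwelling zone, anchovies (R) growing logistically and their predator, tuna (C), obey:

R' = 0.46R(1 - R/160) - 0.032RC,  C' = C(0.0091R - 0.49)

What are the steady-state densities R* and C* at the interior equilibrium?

From dC/dt = 0 with C > 0: 0.0091R* = 0.49, so R* = 53.8.
Substitute into dR/dt = 0: 0.46(1 - 53.8/160) = 0.032C*.
The bracket is 0.663, giving C* = 0.305/0.032 = 9.54.

R* ≈ 53.8, C* ≈ 9.54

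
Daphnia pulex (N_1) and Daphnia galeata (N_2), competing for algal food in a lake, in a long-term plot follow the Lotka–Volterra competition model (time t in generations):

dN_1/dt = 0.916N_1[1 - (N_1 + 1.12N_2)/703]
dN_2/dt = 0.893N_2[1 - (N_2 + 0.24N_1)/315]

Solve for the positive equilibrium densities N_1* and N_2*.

N_1* ≈ 479, N_2* ≈ 200

Setting both brackets to zero gives the nullclines N_1 + 1.12N_2 = 703 and 0.24N_1 + N_2 = 315.
Substituting N_2 = 315 - 0.24N_1 into the first: N_1(1 - 1.12·0.24) = 703 - 1.12·315.
So N_1* = 350/0.731 = 479, and then N_2* = 315 - 0.24·479 = 200.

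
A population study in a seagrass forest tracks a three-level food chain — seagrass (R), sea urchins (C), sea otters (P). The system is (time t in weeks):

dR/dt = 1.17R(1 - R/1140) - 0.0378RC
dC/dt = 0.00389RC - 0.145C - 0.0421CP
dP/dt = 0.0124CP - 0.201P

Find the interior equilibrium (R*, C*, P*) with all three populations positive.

R* ≈ 543, C* ≈ 16.2, P* ≈ 46.7

From dP/dt = 0: 0.0124C* = 0.201, so C* = 16.2.
From dR/dt = 0: 1.17(1 - R*/1140) = 0.0378·16.2, giving R* = 1140·(1 - 0.524) = 543.
From dC/dt = 0: 0.00389·543 - 0.145 = 0.0421P*, so P* = 1.97/0.0421 = 46.7.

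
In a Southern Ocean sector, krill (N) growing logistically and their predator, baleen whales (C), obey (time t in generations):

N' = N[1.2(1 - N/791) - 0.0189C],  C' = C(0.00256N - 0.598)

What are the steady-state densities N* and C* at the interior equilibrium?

From dC/dt = 0 with C > 0: 0.00256N* = 0.598, so N* = 234.
Substitute into dN/dt = 0: 1.2(1 - 234/791) = 0.0189C*.
The bracket is 0.705, giving C* = 0.846/0.0189 = 44.7.

N* ≈ 234, C* ≈ 44.7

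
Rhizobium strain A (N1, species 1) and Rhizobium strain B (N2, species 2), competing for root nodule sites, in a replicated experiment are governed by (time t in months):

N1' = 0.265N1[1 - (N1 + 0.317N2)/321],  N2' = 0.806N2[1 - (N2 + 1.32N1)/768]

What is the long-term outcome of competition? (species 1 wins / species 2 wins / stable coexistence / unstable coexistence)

Compare the nullcline intercepts: K1/α12 = 321/0.317 = 1010 > K2 = 768; K2/α21 = 768/1.32 = 582 > K1 = 321.
Since both inequalities hold, each species can invade when rare, so the interior equilibrium is stable.

stable coexistence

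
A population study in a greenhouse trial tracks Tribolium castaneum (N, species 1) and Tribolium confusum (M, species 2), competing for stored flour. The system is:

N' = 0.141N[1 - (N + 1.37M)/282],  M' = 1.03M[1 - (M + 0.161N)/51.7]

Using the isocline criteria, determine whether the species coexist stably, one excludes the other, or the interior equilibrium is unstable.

stable coexistence

Compare the nullcline intercepts: K1/α12 = 282/1.37 = 206 > K2 = 51.7; K2/α21 = 51.7/0.161 = 321 > K1 = 282.
Since both inequalities hold, each species can invade when rare, so the interior equilibrium is stable.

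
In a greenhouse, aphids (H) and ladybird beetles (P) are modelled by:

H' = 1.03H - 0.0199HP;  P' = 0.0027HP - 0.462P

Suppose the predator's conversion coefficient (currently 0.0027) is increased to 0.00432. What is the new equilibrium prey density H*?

H* ≈ 107

At the interior fixed point, setting dP/dt = 0 with P > 0 fixes H* = (predator death rate)/(HP coefficient) — independent of the other coefficients.
With the change, H* = 0.462/0.00432 = 107; it falls from 171.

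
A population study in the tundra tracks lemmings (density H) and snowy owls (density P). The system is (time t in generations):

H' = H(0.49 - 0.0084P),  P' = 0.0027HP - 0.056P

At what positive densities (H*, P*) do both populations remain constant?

Set dP/dt = 0 with P > 0: 0.0027H - 0.056 = 0, so H* = 0.056/0.0027 = 20.7.
Set dH/dt = 0 with H > 0: 0.49 - 0.0084P = 0, so P* = 0.49/0.0084 = 58.3.

H* ≈ 20.7, P* ≈ 58.3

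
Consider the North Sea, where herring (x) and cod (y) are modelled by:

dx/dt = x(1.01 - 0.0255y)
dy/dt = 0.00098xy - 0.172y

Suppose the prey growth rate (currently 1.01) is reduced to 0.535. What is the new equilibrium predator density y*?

y* ≈ 21

At the interior fixed point, setting dx/dt = 0 with x > 0 fixes y* = (prey growth rate)/(xy coefficient) — independent of the other coefficients.
With the change, y* = 0.535/0.0255 = 21; it falls from 39.6.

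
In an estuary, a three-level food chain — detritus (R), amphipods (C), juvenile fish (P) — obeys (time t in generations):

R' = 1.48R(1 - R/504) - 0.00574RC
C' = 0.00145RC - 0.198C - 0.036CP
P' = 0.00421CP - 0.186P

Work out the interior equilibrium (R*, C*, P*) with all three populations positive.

From dP/dt = 0: 0.00421C* = 0.186, so C* = 44.2.
From dR/dt = 0: 1.48(1 - R*/504) = 0.00574·44.2, giving R* = 504·(1 - 0.171) = 418.
From dC/dt = 0: 0.00145·418 - 0.198 = 0.036P*, so P* = 0.408/0.036 = 11.3.

R* ≈ 418, C* ≈ 44.2, P* ≈ 11.3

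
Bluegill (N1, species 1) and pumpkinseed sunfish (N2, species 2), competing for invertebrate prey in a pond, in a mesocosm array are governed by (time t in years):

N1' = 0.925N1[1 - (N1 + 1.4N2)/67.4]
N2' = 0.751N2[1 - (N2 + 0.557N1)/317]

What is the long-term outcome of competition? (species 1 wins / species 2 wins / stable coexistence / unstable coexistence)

Compare the nullcline intercepts: K1/α12 = 67.4/1.4 = 48.1 < K2 = 317; K2/α21 = 317/0.557 = 569 > K1 = 67.4.
Since the inequalities point opposite ways, species 2 can invade but species 1 cannot.

species 2 excludes species 1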